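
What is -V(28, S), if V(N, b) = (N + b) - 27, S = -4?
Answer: 3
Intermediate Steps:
V(N, b) = -27 + N + b
-V(28, S) = -(-27 + 28 - 4) = -1*(-3) = 3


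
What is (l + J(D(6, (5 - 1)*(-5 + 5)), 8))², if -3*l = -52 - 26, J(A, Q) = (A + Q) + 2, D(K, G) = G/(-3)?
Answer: 1296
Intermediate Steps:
D(K, G) = -G/3 (D(K, G) = G*(-⅓) = -G/3)
J(A, Q) = 2 + A + Q
l = 26 (l = -(-52 - 26)/3 = -⅓*(-78) = 26)
(l + J(D(6, (5 - 1)*(-5 + 5)), 8))² = (26 + (2 - (5 - 1)*(-5 + 5)/3 + 8))² = (26 + (2 - 4*0/3 + 8))² = (26 + (2 - ⅓*0 + 8))² = (26 + (2 + 0 + 8))² = (26 + 10)² = 36² = 1296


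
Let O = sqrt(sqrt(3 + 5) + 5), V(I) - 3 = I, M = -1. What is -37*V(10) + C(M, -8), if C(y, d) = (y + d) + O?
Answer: -490 + sqrt(5 + 2*sqrt(2)) ≈ -487.20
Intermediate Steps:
V(I) = 3 + I
O = sqrt(5 + 2*sqrt(2)) (O = sqrt(sqrt(8) + 5) = sqrt(2*sqrt(2) + 5) = sqrt(5 + 2*sqrt(2)) ≈ 2.7979)
C(y, d) = d + y + sqrt(5 + 2*sqrt(2)) (C(y, d) = (y + d) + sqrt(5 + 2*sqrt(2)) = (d + y) + sqrt(5 + 2*sqrt(2)) = d + y + sqrt(5 + 2*sqrt(2)))
-37*V(10) + C(M, -8) = -37*(3 + 10) + (-8 - 1 + sqrt(5 + 2*sqrt(2))) = -37*13 + (-9 + sqrt(5 + 2*sqrt(2))) = -481 + (-9 + sqrt(5 + 2*sqrt(2))) = -490 + sqrt(5 + 2*sqrt(2))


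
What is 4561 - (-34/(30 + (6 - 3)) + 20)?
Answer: 149887/33 ≈ 4542.0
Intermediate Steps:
4561 - (-34/(30 + (6 - 3)) + 20) = 4561 - (-34/(30 + 3) + 20) = 4561 - (-34/33 + 20) = 4561 - 1*626/33 = 4561 - 626/33 = 149887/33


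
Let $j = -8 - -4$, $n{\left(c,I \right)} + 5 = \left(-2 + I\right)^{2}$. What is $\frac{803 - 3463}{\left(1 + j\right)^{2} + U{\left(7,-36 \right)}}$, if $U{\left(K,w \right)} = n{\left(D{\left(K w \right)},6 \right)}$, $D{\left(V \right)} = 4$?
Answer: $-133$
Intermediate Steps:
$n{\left(c,I \right)} = -5 + \left(-2 + I\right)^{2}$
$U{\left(K,w \right)} = 11$ ($U{\left(K,w \right)} = -5 + \left(-2 + 6\right)^{2} = -5 + 4^{2} = -5 + 16 = 11$)
$j = -4$ ($j = -8 + 4 = -4$)
$\frac{803 - 3463}{\left(1 + j\right)^{2} + U{\left(7,-36 \right)}} = \frac{803 - 3463}{\left(1 - 4\right)^{2} + 11} = - \frac{2660}{\left(-3\right)^{2} + 11} = - \frac{2660}{9 + 11} = - \frac{2660}{20} = \left(-2660\right) \frac{1}{20} = -133$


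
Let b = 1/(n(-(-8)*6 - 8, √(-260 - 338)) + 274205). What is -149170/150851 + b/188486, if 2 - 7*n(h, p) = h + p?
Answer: -103583411704518773102411/104750695443749456012302 + 7*I*√598/694398415945200602 ≈ -0.98886 + 2.4651e-16*I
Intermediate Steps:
n(h, p) = 2/7 - h/7 - p/7 (n(h, p) = 2/7 - (h + p)/7 = 2/7 + (-h/7 - p/7) = 2/7 - h/7 - p/7)
b = 1/(1919397/7 - I*√598/7) (b = 1/((2/7 - (-(-8)*6 - 8)/7 - √(-260 - 338)/7) + 274205) = 1/((2/7 - (-8*(-6) - 8)/7 - I*√598/7) + 274205) = 1/((2/7 - (48 - 8)/7 - I*√598/7) + 274205) = 1/((2/7 - ⅐*40 - I*√598/7) + 274205) = 1/((2/7 - 40/7 - I*√598/7) + 274205) = 1/((-38/7 - I*√598/7) + 274205) = 1/(1919397/7 - I*√598/7) ≈ 3.647e-6 + 5.0e-11*I)
-149170/150851 + b/188486 = -149170/150851 + (13435779/3684084844207 + 7*I*√598/3684084844207)/188486 = -149170*1/150851 + (13435779/3684084844207 + 7*I*√598/3684084844207)*(1/188486) = -149170/150851 + (13435779/694398415945200602 + 7*I*√598/694398415945200602) = -103583411704518773102411/104750695443749456012302 + 7*I*√598/694398415945200602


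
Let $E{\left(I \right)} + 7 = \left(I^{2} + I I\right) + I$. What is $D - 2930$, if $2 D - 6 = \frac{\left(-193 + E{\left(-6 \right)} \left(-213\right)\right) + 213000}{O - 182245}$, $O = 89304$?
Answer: $- \frac{272138427}{92941} \approx -2928.1$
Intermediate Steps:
$E{\left(I \right)} = -7 + I + 2 I^{2}$ ($E{\left(I \right)} = -7 + \left(\left(I^{2} + I I\right) + I\right) = -7 + \left(\left(I^{2} + I^{2}\right) + I\right) = -7 + \left(2 I^{2} + I\right) = -7 + \left(I + 2 I^{2}\right) = -7 + I + 2 I^{2}$)
$D = \frac{178703}{92941}$ ($D = 3 + \frac{\left(\left(-193 + \left(-7 - 6 + 2 \left(-6\right)^{2}\right) \left(-213\right)\right) + 213000\right) \frac{1}{89304 - 182245}}{2} = 3 + \frac{\left(\left(-193 + \left(-7 - 6 + 2 \cdot 36\right) \left(-213\right)\right) + 213000\right) \frac{1}{-92941}}{2} = 3 + \frac{\left(\left(-193 + \left(-7 - 6 + 72\right) \left(-213\right)\right) + 213000\right) \left(- \frac{1}{92941}\right)}{2} = 3 + \frac{\left(\left(-193 + 59 \left(-213\right)\right) + 213000\right) \left(- \frac{1}{92941}\right)}{2} = 3 + \frac{\left(\left(-193 - 12567\right) + 213000\right) \left(- \frac{1}{92941}\right)}{2} = 3 + \frac{\left(-12760 + 213000\right) \left(- \frac{1}{92941}\right)}{2} = 3 + \frac{200240 \left(- \frac{1}{92941}\right)}{2} = 3 + \frac{1}{2} \left(- \frac{200240}{92941}\right) = 3 - \frac{100120}{92941} = \frac{178703}{92941} \approx 1.9228$)
$D - 2930 = \frac{178703}{92941} - 2930 = - \frac{272138427}{92941}$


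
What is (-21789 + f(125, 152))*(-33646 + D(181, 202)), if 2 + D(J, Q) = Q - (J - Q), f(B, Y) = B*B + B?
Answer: 201853575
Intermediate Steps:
f(B, Y) = B + B² (f(B, Y) = B² + B = B + B²)
D(J, Q) = -2 - J + 2*Q (D(J, Q) = -2 + (Q - (J - Q)) = -2 + (Q + (Q - J)) = -2 + (-J + 2*Q) = -2 - J + 2*Q)
(-21789 + f(125, 152))*(-33646 + D(181, 202)) = (-21789 + 125*(1 + 125))*(-33646 + (-2 - 1*181 + 2*202)) = (-21789 + 125*126)*(-33646 + (-2 - 181 + 404)) = (-21789 + 15750)*(-33646 + 221) = -6039*(-33425) = 201853575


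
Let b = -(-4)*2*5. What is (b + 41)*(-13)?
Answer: -1053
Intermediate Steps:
b = 40 (b = -4*(-2)*5 = 8*5 = 40)
(b + 41)*(-13) = (40 + 41)*(-13) = 81*(-13) = -1053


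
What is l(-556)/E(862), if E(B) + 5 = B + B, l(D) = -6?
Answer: -2/573 ≈ -0.0034904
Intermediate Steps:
E(B) = -5 + 2*B (E(B) = -5 + (B + B) = -5 + 2*B)
l(-556)/E(862) = -6/(-5 + 2*862) = -6/(-5 + 1724) = -6/1719 = -6*1/1719 = -2/573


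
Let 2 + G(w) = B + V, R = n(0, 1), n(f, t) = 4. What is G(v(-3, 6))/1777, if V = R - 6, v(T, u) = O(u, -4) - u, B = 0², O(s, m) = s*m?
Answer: -4/1777 ≈ -0.0022510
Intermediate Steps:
R = 4
O(s, m) = m*s
B = 0
v(T, u) = -5*u (v(T, u) = -4*u - u = -5*u)
V = -2 (V = 4 - 6 = -2)
G(w) = -4 (G(w) = -2 + (0 - 2) = -2 - 2 = -4)
G(v(-3, 6))/1777 = -4/1777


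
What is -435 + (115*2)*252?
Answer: 57525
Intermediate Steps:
-435 + (115*2)*252 = -435 + 230*252 = -435 + 57960 = 57525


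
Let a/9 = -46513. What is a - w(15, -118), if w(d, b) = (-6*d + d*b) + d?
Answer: -416772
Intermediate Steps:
a = -418617 (a = 9*(-46513) = -418617)
w(d, b) = -5*d + b*d (w(d, b) = (-6*d + b*d) + d = -5*d + b*d)
a - w(15, -118) = -418617 - 15*(-5 - 118) = -418617 - 15*(-123) = -418617 - 1*(-1845) = -418617 + 1845 = -416772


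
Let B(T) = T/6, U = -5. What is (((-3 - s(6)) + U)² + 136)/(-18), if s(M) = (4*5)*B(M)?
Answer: -460/9 ≈ -51.111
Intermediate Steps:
B(T) = T/6 (B(T) = T*(⅙) = T/6)
s(M) = 10*M/3 (s(M) = (4*5)*(M/6) = 20*(M/6) = 10*M/3)
(((-3 - s(6)) + U)² + 136)/(-18) = (((-3 - 10*6/3) - 5)² + 136)/(-18) = -(((-3 - 1*20) - 5)² + 136)/18 = -(((-3 - 20) - 5)² + 136)/18 = -((-23 - 5)² + 136)/18 = -((-28)² + 136)/18 = -(784 + 136)/18 = -1/18*920 = -460/9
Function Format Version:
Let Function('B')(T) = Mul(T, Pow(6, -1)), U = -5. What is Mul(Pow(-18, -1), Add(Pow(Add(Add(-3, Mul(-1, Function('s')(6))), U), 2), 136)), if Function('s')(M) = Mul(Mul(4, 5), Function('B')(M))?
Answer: Rational(-460, 9) ≈ -51.111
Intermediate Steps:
Function('B')(T) = Mul(Rational(1, 6), T) (Function('B')(T) = Mul(T, Rational(1, 6)) = Mul(Rational(1, 6), T))
Function('s')(M) = Mul(Rational(10, 3), M) (Function('s')(M) = Mul(Mul(4, 5), Mul(Rational(1, 6), M)) = Mul(20, Mul(Rational(1, 6), M)) = Mul(Rational(10, 3), M))
Mul(Pow(-18, -1), Add(Pow(Add(Add(-3, Mul(-1, Function('s')(6))), U), 2), 136)) = Mul(Pow(-18, -1), Add(Pow(Add(Add(-3, Mul(-1, Mul(Rational(10, 3), 6))), -5), 2), 136)) = Mul(Rational(-1, 18), Add(Pow(Add(Add(-3, Mul(-1, 20)), -5), 2), 136)) = Mul(Rational(-1, 18), Add(Pow(Add(Add(-3, -20), -5), 2), 136)) = Mul(Rational(-1, 18), Add(Pow(Add(-23, -5), 2), 136)) = Mul(Rational(-1, 18), Add(Pow(-28, 2), 136)) = Mul(Rational(-1, 18), Add(784, 136)) = Mul(Rational(-1, 18), 920) = Rational(-460, 9)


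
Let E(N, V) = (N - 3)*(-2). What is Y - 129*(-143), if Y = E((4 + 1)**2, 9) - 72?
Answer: 18331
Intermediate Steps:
E(N, V) = 6 - 2*N (E(N, V) = (-3 + N)*(-2) = 6 - 2*N)
Y = -116 (Y = (6 - 2*(4 + 1)**2) - 72 = (6 - 2*5**2) - 72 = (6 - 2*25) - 72 = (6 - 50) - 72 = -44 - 72 = -116)
Y - 129*(-143) = -116 - 129*(-143) = -116 + 18447 = 18331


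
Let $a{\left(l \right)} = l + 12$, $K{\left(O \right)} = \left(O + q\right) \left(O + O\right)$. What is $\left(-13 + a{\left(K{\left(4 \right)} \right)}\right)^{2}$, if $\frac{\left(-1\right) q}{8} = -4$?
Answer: $82369$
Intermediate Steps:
$q = 32$ ($q = \left(-8\right) \left(-4\right) = 32$)
$K{\left(O \right)} = 2 O \left(32 + O\right)$ ($K{\left(O \right)} = \left(O + 32\right) \left(O + O\right) = \left(32 + O\right) 2 O = 2 O \left(32 + O\right)$)
$a{\left(l \right)} = 12 + l$
$\left(-13 + a{\left(K{\left(4 \right)} \right)}\right)^{2} = \left(-13 + \left(12 + 2 \cdot 4 \left(32 + 4\right)\right)\right)^{2} = \left(-13 + \left(12 + 2 \cdot 4 \cdot 36\right)\right)^{2} = \left(-13 + \left(12 + 288\right)\right)^{2} = \left(-13 + 300\right)^{2} = 287^{2} = 82369$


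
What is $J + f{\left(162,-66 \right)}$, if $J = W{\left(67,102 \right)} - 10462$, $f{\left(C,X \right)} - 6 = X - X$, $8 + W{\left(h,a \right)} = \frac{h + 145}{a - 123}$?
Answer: $- \frac{219956}{21} \approx -10474.0$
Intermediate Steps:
$W{\left(h,a \right)} = -8 + \frac{145 + h}{-123 + a}$ ($W{\left(h,a \right)} = -8 + \frac{h + 145}{a - 123} = -8 + \frac{145 + h}{-123 + a}$)
$f{\left(C,X \right)} = 6$ ($f{\left(C,X \right)} = 6 + \left(X - X\right) = 6 + 0 = 6$)
$J = - \frac{220082}{21}$ ($J = \frac{1129 + 67 - 816}{-123 + 102} - 10462 = \frac{1129 + 67 - 816}{-21} - 10462 = \left(- \frac{1}{21}\right) 380 - 10462 = - \frac{380}{21} - 10462 = - \frac{220082}{21} \approx -10480.0$)
$J + f{\left(162,-66 \right)} = - \frac{220082}{21} + 6 = - \frac{219956}{21}$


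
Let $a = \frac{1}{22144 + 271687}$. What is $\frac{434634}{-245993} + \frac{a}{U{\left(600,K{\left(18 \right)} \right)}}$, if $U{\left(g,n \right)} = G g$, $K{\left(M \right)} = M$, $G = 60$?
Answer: $- \frac{42967494789701}{24318628884000} \approx -1.7669$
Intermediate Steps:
$U{\left(g,n \right)} = 60 g$
$a = \frac{1}{293831} \approx 3.4033 \cdot 10^{-6}$
$\frac{434634}{-245993} + \frac{a}{U{\left(600,K{\left(18 \right)} \right)}} = \frac{434634}{-245993} + \frac{1}{293831 \cdot 60 \cdot 600} = 434634 \left(- \frac{1}{245993}\right) + \frac{1}{293831 \cdot 36000} = - \frac{4062}{2299} + \frac{1}{293831} \cdot \frac{1}{36000} = - \frac{4062}{2299} + \frac{1}{10577916000} = - \frac{42967494789701}{24318628884000}$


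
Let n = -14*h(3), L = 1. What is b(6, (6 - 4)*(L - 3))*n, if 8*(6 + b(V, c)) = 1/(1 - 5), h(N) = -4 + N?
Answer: -1351/16 ≈ -84.438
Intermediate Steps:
b(V, c) = -193/32 (b(V, c) = -6 + 1/(8*(1 - 5)) = -6 + (⅛)/(-4) = -6 + (⅛)*(-¼) = -6 - 1/32 = -193/32)
n = 14 (n = -14*(-4 + 3) = -14*(-1) = 14)
b(6, (6 - 4)*(L - 3))*n = -193/32*14 = -1351/16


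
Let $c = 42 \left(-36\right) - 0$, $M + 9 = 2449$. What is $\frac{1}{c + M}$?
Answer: $\frac{1}{928} \approx 0.0010776$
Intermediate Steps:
$M = 2440$ ($M = -9 + 2449 = 2440$)
$c = -1512$ ($c = -1512 + \left(-12 + 12\right) = -1512 + 0 = -1512$)
$\frac{1}{c + M} = \frac{1}{-1512 + 2440} = \frac{1}{928}$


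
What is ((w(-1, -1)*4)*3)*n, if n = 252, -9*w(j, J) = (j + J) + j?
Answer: 1008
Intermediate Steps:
w(j, J) = -2*j/9 - J/9 (w(j, J) = -((j + J) + j)/9 = -((J + j) + j)/9 = -(J + 2*j)/9 = -2*j/9 - J/9)
((w(-1, -1)*4)*3)*n = (((-2/9*(-1) - ⅑*(-1))*4)*3)*252 = (((2/9 + ⅑)*4)*3)*252 = (((⅓)*4)*3)*252 = ((4/3)*3)*252 = 4*252 = 1008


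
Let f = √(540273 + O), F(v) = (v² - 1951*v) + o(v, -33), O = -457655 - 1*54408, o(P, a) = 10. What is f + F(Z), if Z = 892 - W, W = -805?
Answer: -431028 + √28210 ≈ -4.3086e+5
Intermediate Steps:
Z = 1697 (Z = 892 - 1*(-805) = 892 + 805 = 1697)
O = -512063 (O = -457655 - 54408 = -512063)
F(v) = 10 + v² - 1951*v (F(v) = (v² - 1951*v) + 10 = 10 + v² - 1951*v)
f = √28210 (f = √(540273 - 512063) = √28210 ≈ 167.96)
f + F(Z) = √28210 + (10 + 1697² - 1951*1697) = √28210 + (10 + 2879809 - 3310847) = √28210 - 431028 = -431028 + √28210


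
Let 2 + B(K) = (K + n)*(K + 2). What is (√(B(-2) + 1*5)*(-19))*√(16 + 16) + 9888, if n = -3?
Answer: 9888 - 76*√6 ≈ 9701.8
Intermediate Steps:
B(K) = -2 + (-3 + K)*(2 + K) (B(K) = -2 + (K - 3)*(K + 2) = -2 + (-3 + K)*(2 + K))
(√(B(-2) + 1*5)*(-19))*√(16 + 16) + 9888 = (√((-8 + (-2)² - 1*(-2)) + 1*5)*(-19))*√(16 + 16) + 9888 = (√((-8 + 4 + 2) + 5)*(-19))*√32 + 9888 = (√(-2 + 5)*(-19))*(4*√2) + 9888 = (√3*(-19))*(4*√2) + 9888 = (-19*√3)*(4*√2) + 9888 = -76*√6 + 9888 = 9888 - 76*√6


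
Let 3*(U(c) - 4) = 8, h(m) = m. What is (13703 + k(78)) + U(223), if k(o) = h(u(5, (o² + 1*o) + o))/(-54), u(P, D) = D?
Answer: 122347/9 ≈ 13594.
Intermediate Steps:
U(c) = 20/3 (U(c) = 4 + (⅓)*8 = 4 + 8/3 = 20/3)
k(o) = -o/27 - o²/54 (k(o) = ((o² + 1*o) + o)/(-54) = ((o² + o) + o)*(-1/54) = ((o + o²) + o)*(-1/54) = (o² + 2*o)*(-1/54) = -o/27 - o²/54)
(13703 + k(78)) + U(223) = (13703 - 1/54*78*(2 + 78)) + 20/3 = (13703 - 1/54*78*80) + 20/3 = (13703 - 1040/9) + 20/3 = 122287/9 + 20/3 = 122347/9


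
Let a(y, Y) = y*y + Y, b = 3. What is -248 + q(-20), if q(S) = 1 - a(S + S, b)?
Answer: -1850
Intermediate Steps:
a(y, Y) = Y + y**2 (a(y, Y) = y**2 + Y = Y + y**2)
q(S) = -2 - 4*S**2 (q(S) = 1 - (3 + (S + S)**2) = 1 - (3 + (2*S)**2) = 1 - (3 + 4*S**2) = 1 + (-3 - 4*S**2) = -2 - 4*S**2)
-248 + q(-20) = -248 + (-2 - 4*(-20)**2) = -248 + (-2 - 4*400) = -248 + (-2 - 1600) = -248 - 1602 = -1850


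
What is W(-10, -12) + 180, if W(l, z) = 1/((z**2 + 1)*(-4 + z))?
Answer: 417599/2320 ≈ 180.00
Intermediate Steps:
W(l, z) = 1/((1 + z**2)*(-4 + z))
W(-10, -12) + 180 = 1/(-4 - 12 + (-12)**3 - 4*(-12)**2) + 180 = 1/(-4 - 12 - 1728 - 4*144) + 180 = 1/(-4 - 12 - 1728 - 576) + 180 = 1/(-2320) + 180 = -1/2320 + 180 = 417599/2320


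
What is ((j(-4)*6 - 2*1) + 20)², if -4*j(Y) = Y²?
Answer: 36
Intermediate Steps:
j(Y) = -Y²/4
((j(-4)*6 - 2*1) + 20)² = ((-¼*(-4)²*6 - 2*1) + 20)² = ((-¼*16*6 - 2) + 20)² = ((-4*6 - 2) + 20)² = ((-24 - 2) + 20)² = (-26 + 20)² = (-6)² = 36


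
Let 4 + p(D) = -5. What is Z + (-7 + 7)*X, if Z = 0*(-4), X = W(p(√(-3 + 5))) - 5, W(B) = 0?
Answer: 0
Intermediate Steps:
p(D) = -9 (p(D) = -4 - 5 = -9)
X = -5 (X = 0 - 5 = -5)
Z = 0
Z + (-7 + 7)*X = 0 + (-7 + 7)*(-5) = 0 + 0*(-5) = 0 + 0 = 0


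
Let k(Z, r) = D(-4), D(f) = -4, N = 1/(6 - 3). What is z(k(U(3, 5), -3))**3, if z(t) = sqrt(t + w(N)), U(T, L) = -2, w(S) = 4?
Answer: 0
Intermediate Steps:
N = 1/3 ≈ 0.33333
k(Z, r) = -4
z(t) = sqrt(4 + t) (z(t) = sqrt(t + 4) = sqrt(4 + t))
z(k(U(3, 5), -3))**3 = (sqrt(4 - 4))**3 = (sqrt(0))**3 = 0**3 = 0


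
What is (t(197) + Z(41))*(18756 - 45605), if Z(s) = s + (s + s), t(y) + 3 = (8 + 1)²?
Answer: -5396649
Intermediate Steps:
t(y) = 78 (t(y) = -3 + (8 + 1)² = -3 + 9² = -3 + 81 = 78)
Z(s) = 3*s (Z(s) = s + 2*s = 3*s)
(t(197) + Z(41))*(18756 - 45605) = (78 + 3*41)*(18756 - 45605) = (78 + 123)*(-26849) = 201*(-26849) = -5396649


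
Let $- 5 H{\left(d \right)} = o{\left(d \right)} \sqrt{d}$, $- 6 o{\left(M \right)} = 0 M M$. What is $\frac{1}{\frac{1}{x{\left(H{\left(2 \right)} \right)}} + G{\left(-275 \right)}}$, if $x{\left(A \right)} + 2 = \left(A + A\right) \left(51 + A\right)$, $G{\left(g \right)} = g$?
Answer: $- \frac{2}{551} \approx -0.0036298$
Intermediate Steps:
$o{\left(M \right)} = 0$ ($o{\left(M \right)} = - \frac{0 M M}{6} = - \frac{0 M^{2}}{6} = \left(- \frac{1}{6}\right) 0 = 0$)
$H{\left(d \right)} = 0$ ($H{\left(d \right)} = - \frac{0 \sqrt{d}}{5} = \left(- \frac{1}{5}\right) 0 = 0$)
$x{\left(A \right)} = -2 + 2 A \left(51 + A\right)$ ($x{\left(A \right)} = -2 + \left(A + A\right) \left(51 + A\right) = -2 + 2 A \left(51 + A\right)$)
$\frac{1}{\frac{1}{x{\left(H{\left(2 \right)} \right)}} + G{\left(-275 \right)}} = \frac{1}{\frac{1}{-2 + 2 \cdot 0^{2} + 102 \cdot 0} - 275} = \frac{1}{\frac{1}{-2 + 2 \cdot 0 + 0} - 275} = \frac{1}{\frac{1}{-2 + 0 + 0} - 275} = \frac{1}{\frac{1}{-2} - 275} = \frac{1}{- \frac{1}{2} - 275} = \frac{1}{- \frac{551}{2}} = - \frac{2}{551}$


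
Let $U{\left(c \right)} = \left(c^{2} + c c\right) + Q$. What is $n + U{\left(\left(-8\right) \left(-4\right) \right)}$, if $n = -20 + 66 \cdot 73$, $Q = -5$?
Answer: $6841$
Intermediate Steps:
$U{\left(c \right)} = -5 + 2 c^{2}$ ($U{\left(c \right)} = \left(c^{2} + c c\right) - 5 = \left(c^{2} + c^{2}\right) - 5 = 2 c^{2} - 5 = -5 + 2 c^{2}$)
$n = 4798$ ($n = -20 + 4818 = 4798$)
$n + U{\left(\left(-8\right) \left(-4\right) \right)} = 4798 - \left(5 - 2 \left(\left(-8\right) \left(-4\right)\right)^{2}\right) = 4798 - \left(5 - 2 \cdot 32^{2}\right) = 4798 + \left(-5 + 2 \cdot 1024\right) = 4798 + \left(-5 + 2048\right) = 4798 + 2043 = 6841$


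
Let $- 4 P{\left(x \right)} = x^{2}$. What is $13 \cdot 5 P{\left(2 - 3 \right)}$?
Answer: $- \frac{65}{4} \approx -16.25$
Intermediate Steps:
$P{\left(x \right)} = - \frac{x^{2}}{4}$
$13 \cdot 5 P{\left(2 - 3 \right)} = 13 \cdot 5 \left(- \frac{\left(2 - 3\right)^{2}}{4}\right) = 65 \left(- \frac{\left(2 - 3\right)^{2}}{4}\right) = 65 \left(- \frac{\left(-1\right)^{2}}{4}\right) = 65 \left(\left(- \frac{1}{4}\right) 1\right) = 65 \left(- \frac{1}{4}\right) = - \frac{65}{4}$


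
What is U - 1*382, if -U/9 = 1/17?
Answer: -6503/17 ≈ -382.53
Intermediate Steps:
U = -9/17 ≈ -0.52941
U - 1*382 = -9/17 - 1*382 = -9/17 - 382 = -6503/17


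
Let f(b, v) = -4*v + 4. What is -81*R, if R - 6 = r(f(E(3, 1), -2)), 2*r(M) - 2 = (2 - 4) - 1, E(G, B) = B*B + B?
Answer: -891/2 ≈ -445.50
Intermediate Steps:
E(G, B) = B + B**2 (E(G, B) = B**2 + B = B + B**2)
f(b, v) = 4 - 4*v
r(M) = -1/2 (r(M) = 1 + ((2 - 4) - 1)/2 = 1 + (-2 - 1)/2 = 1 + (1/2)*(-3) = 1 - 3/2 = -1/2)
R = 11/2 (R = 6 - 1/2 = 11/2 ≈ 5.5000)
-81*R = -81*11/2 = -891/2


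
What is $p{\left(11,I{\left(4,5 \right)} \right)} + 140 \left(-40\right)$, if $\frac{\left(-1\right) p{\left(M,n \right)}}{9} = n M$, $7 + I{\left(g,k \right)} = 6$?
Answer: $-5501$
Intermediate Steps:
$I{\left(g,k \right)} = -1$ ($I{\left(g,k \right)} = -7 + 6 = -1$)
$p{\left(M,n \right)} = - 9 M n$ ($p{\left(M,n \right)} = - 9 n M = - 9 M n$)
$p{\left(11,I{\left(4,5 \right)} \right)} + 140 \left(-40\right) = \left(-9\right) 11 \left(-1\right) + 140 \left(-40\right) = 99 - 5600 = -5501$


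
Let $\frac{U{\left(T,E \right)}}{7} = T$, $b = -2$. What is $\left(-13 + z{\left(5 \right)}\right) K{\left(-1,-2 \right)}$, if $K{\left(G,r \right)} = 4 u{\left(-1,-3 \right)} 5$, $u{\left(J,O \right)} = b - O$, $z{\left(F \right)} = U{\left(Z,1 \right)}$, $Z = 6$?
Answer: $580$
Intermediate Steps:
$U{\left(T,E \right)} = 7 T$
$z{\left(F \right)} = 42$ ($z{\left(F \right)} = 7 \cdot 6 = 42$)
$u{\left(J,O \right)} = -2 - O$
$K{\left(G,r \right)} = 20$ ($K{\left(G,r \right)} = 4 \left(-2 - -3\right) 5 = 4 \left(-2 + 3\right) 5 = 4 \cdot 1 \cdot 5 = 4 \cdot 5 = 20$)
$\left(-13 + z{\left(5 \right)}\right) K{\left(-1,-2 \right)} = \left(-13 + 42\right) 20 = 29 \cdot 20 = 580$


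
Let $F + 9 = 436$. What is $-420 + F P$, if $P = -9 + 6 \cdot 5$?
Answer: $8547$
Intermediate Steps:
$F = 427$ ($F = -9 + 436 = 427$)
$P = 21$ ($P = -9 + 30 = 21$)
$-420 + F P = -420 + 427 \cdot 21 = -420 + 8967 = 8547$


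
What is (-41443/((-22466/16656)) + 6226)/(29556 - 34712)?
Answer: -207536981/28958674 ≈ -7.1667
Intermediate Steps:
(-41443/((-22466/16656)) + 6226)/(29556 - 34712) = (-41443/((-22466*1/16656)) + 6226)/(-5156) = (-41443/(-11233/8328) + 6226)*(-1/5156) = (-41443*(-8328/11233) + 6226)*(-1/5156) = (345137304/11233 + 6226)*(-1/5156) = (415073962/11233)*(-1/5156) = -207536981/28958674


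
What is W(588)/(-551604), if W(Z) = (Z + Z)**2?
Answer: -115248/45967 ≈ -2.5072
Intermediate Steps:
W(Z) = 4*Z**2 (W(Z) = (2*Z)**2 = 4*Z**2)
W(588)/(-551604) = (4*588**2)/(-551604) = (4*345744)*(-1/551604) = 1382976*(-1/551604) = -115248/45967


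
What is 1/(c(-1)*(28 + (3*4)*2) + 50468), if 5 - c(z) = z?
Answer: 1/50780 ≈ 1.9693e-5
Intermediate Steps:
c(z) = 5 - z
1/(c(-1)*(28 + (3*4)*2) + 50468) = 1/((5 - 1*(-1))*(28 + (3*4)*2) + 50468) = 1/((5 + 1)*(28 + 12*2) + 50468) = 1/(6*(28 + 24) + 50468) = 1/(6*52 + 50468) = 1/(312 + 50468) = 1/50780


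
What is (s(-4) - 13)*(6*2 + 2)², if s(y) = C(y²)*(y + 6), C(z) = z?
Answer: 3724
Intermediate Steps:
s(y) = y²*(6 + y) (s(y) = y²*(y + 6) = y²*(6 + y))
(s(-4) - 13)*(6*2 + 2)² = ((-4)²*(6 - 4) - 13)*(6*2 + 2)² = (16*2 - 13)*(12 + 2)² = (32 - 13)*14² = 19*196 = 3724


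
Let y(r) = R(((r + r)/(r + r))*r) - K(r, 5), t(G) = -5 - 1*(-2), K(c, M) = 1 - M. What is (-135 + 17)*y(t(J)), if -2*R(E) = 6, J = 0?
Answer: -118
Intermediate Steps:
t(G) = -3 (t(G) = -5 + 2 = -3)
R(E) = -3 (R(E) = -1/2*6 = -3)
y(r) = 1 (y(r) = -3 - (1 - 1*5) = -3 - (1 - 5) = -3 - 1*(-4) = -3 + 4 = 1)
(-135 + 17)*y(t(J)) = (-135 + 17)*1 = -118*1 = -118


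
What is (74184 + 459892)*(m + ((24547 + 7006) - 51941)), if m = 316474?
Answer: 158132426536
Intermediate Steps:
(74184 + 459892)*(m + ((24547 + 7006) - 51941)) = (74184 + 459892)*(316474 + ((24547 + 7006) - 51941)) = 534076*(316474 + (31553 - 51941)) = 534076*(316474 - 20388) = 534076*296086 = 158132426536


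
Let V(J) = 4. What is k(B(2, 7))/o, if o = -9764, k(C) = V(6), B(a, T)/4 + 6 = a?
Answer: -1/2441 ≈ -0.00040967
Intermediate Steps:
B(a, T) = -24 + 4*a
k(C) = 4
k(B(2, 7))/o = 4/(-9764) = 4*(-1/9764) = -1/2441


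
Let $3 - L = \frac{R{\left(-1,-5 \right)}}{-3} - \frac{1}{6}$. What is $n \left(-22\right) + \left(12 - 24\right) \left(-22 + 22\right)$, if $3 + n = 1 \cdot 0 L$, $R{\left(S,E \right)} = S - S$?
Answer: $66$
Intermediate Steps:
$R{\left(S,E \right)} = 0$
$L = \frac{19}{6}$ ($L = 3 - \left(\frac{0}{-3} - \frac{1}{6}\right) = 3 - \left(0 \left(- \frac{1}{3}\right) - \frac{1}{6}\right) = 3 - \left(0 - \frac{1}{6}\right) = 3 - - \frac{1}{6} = 3 + \frac{1}{6} = \frac{19}{6} \approx 3.1667$)
$n = -3$ ($n = -3 + 1 \cdot 0 \cdot \frac{19}{6} = -3 + 0 \cdot \frac{19}{6} = -3 + 0 = -3$)
$n \left(-22\right) + \left(12 - 24\right) \left(-22 + 22\right) = \left(-3\right) \left(-22\right) + \left(12 - 24\right) \left(-22 + 22\right) = 66 - 0 = 66 + 0 = 66$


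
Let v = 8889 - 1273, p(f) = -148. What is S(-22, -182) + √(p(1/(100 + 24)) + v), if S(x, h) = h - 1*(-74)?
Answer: -108 + 2*√1867 ≈ -21.582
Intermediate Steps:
S(x, h) = 74 + h (S(x, h) = h + 74 = 74 + h)
v = 7616
S(-22, -182) + √(p(1/(100 + 24)) + v) = (74 - 182) + √(-148 + 7616) = -108 + √7468 = -108 + 2*√1867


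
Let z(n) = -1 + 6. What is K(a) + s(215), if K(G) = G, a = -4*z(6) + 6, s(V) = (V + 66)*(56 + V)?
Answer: 76137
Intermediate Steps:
z(n) = 5
s(V) = (56 + V)*(66 + V) (s(V) = (66 + V)*(56 + V) = (56 + V)*(66 + V))
a = -14 (a = -4*5 + 6 = -20 + 6 = -14)
K(a) + s(215) = -14 + (3696 + 215² + 122*215) = -14 + (3696 + 46225 + 26230) = -14 + 76151 = 76137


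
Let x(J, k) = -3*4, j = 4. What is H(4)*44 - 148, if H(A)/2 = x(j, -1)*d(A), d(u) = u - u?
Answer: -148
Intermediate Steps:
x(J, k) = -12
d(u) = 0
H(A) = 0 (H(A) = 2*(-12*0) = 2*0 = 0)
H(4)*44 - 148 = 0*44 - 148 = 0 - 148 = -148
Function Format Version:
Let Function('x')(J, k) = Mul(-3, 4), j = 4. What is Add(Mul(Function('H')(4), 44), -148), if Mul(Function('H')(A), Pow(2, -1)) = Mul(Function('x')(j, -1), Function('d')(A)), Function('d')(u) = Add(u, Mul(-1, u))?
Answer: -148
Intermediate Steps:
Function('x')(J, k) = -12
Function('d')(u) = 0
Function('H')(A) = 0 (Function('H')(A) = Mul(2, Mul(-12, 0)) = Mul(2, 0) = 0)
Add(Mul(Function('H')(4), 44), -148) = Add(Mul(0, 44), -148) = Add(0, -148) = -148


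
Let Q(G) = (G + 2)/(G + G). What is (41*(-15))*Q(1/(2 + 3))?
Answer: -6765/2 ≈ -3382.5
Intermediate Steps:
Q(G) = (2 + G)/(2*G) (Q(G) = (2 + G)/((2*G)) = (2 + G)*(1/(2*G)) = (2 + G)/(2*G))
(41*(-15))*Q(1/(2 + 3)) = (41*(-15))*((2 + 1/(2 + 3))/(2*(1/(2 + 3)))) = -615*(2 + 1/5)/(2*(1/5)) = -615*(2 + ⅕)/(2*⅕) = -615*5*11/(2*5) = -615*11/2 = -6765/2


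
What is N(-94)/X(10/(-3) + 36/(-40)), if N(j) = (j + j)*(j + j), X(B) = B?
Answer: -1060320/127 ≈ -8349.0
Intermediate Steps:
N(j) = 4*j² (N(j) = (2*j)*(2*j) = 4*j²)
N(-94)/X(10/(-3) + 36/(-40)) = (4*(-94)²)/(10/(-3) + 36/(-40)) = (4*8836)/(10*(-⅓) + 36*(-1/40)) = 35344/(-10/3 - 9/10) = 35344/(-127/30) = 35344*(-30/127) = -1060320/127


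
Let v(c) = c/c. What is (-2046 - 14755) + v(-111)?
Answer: -16800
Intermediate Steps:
v(c) = 1
(-2046 - 14755) + v(-111) = (-2046 - 14755) + 1 = -16801 + 1 = -16800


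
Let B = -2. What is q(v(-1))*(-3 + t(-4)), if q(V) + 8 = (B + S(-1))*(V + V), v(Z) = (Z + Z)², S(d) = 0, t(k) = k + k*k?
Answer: -216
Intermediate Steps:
t(k) = k + k²
v(Z) = 4*Z² (v(Z) = (2*Z)² = 4*Z²)
q(V) = -8 - 4*V (q(V) = -8 + (-2 + 0)*(V + V) = -8 - 4*V)
q(v(-1))*(-3 + t(-4)) = (-8 - 16*(-1)²)*(-3 - 4*(1 - 4)) = (-8 - 16)*(-3 - 4*(-3)) = (-8 - 4*4)*(-3 + 12) = (-8 - 16)*9 = -24*9 = -216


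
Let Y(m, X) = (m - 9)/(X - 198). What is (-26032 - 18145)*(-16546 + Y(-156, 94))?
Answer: 76011785563/104 ≈ 7.3088e+8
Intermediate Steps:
Y(m, X) = (-9 + m)/(-198 + X)
(-26032 - 18145)*(-16546 + Y(-156, 94)) = (-26032 - 18145)*(-16546 + (-9 - 156)/(-198 + 94)) = -44177*(-16546 - 165/(-104)) = -44177*(-16546 - 1/104*(-165)) = -44177*(-16546 + 165/104) = -44177*(-1720619/104) = 76011785563/104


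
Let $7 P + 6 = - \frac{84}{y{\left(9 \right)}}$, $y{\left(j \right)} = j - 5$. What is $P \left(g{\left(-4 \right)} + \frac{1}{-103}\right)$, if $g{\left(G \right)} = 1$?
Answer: $- \frac{2754}{721} \approx -3.8197$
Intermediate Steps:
$y{\left(j \right)} = -5 + j$ ($y{\left(j \right)} = j - 5 = -5 + j$)
$P = - \frac{27}{7}$ ($P = - \frac{6}{7} + \frac{\left(-84\right) \frac{1}{-5 + 9}}{7} = - \frac{6}{7} + \frac{\left(-84\right) \frac{1}{4}}{7} = - \frac{6}{7} + \frac{1}{7} \left(-21\right) = - \frac{6}{7} - 3 = - \frac{27}{7} \approx -3.8571$)
$P \left(g{\left(-4 \right)} + \frac{1}{-103}\right) = - \frac{27 \left(1 + \frac{1}{-103}\right)}{7} = - \frac{27 \left(1 - \frac{1}{103}\right)}{7} = \left(- \frac{27}{7}\right) \frac{102}{103} = - \frac{2754}{721}$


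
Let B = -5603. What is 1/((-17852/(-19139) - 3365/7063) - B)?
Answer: 135178757/757468261412 ≈ 0.00017846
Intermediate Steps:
1/((-17852/(-19139) - 3365/7063) - B) = 1/((-17852/(-19139) - 3365/7063) - 1*(-5603)) = 1/((-17852*(-1/19139) - 3365*1/7063) + 5603) = 1/((17852/19139 - 3365/7063) + 5603) = 1/(61685941/135178757 + 5603) = 1/(757468261412/135178757) = 135178757/757468261412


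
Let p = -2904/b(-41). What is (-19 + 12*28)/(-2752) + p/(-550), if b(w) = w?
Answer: -688189/2820800 ≈ -0.24397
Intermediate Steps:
p = 2904/41 (p = -2904/(-41) = -2904*(-1/41) = 2904/41 ≈ 70.829)
(-19 + 12*28)/(-2752) + p/(-550) = (-19 + 12*28)/(-2752) + (2904/41)/(-550) = (-19 + 336)*(-1/2752) + (2904/41)*(-1/550) = 317*(-1/2752) - 132/1025 = -317/2752 - 132/1025 = -688189/2820800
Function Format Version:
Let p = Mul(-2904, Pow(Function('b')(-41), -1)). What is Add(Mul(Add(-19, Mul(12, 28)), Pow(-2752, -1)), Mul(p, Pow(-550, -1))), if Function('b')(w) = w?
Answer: Rational(-688189, 2820800) ≈ -0.24397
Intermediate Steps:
p = Rational(2904, 41) (p = Mul(-2904, Pow(-41, -1)) = Mul(-2904, Rational(-1, 41)) = Rational(2904, 41) ≈ 70.829)
Add(Mul(Add(-19, Mul(12, 28)), Pow(-2752, -1)), Mul(p, Pow(-550, -1))) = Add(Mul(Add(-19, Mul(12, 28)), Pow(-2752, -1)), Mul(Rational(2904, 41), Pow(-550, -1))) = Add(Mul(Add(-19, 336), Rational(-1, 2752)), Mul(Rational(2904, 41), Rational(-1, 550))) = Add(Mul(317, Rational(-1, 2752)), Rational(-132, 1025)) = Add(Rational(-317, 2752), Rational(-132, 1025)) = Rational(-688189, 2820800)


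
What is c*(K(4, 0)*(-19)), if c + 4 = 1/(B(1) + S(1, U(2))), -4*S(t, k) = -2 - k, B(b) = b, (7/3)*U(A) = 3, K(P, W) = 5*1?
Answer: 16720/51 ≈ 327.84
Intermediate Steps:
K(P, W) = 5
U(A) = 9/7 (U(A) = (3/7)*3 = 9/7)
S(t, k) = 1/2 + k/4 (S(t, k) = -(-2 - k)/4 = 1/2 + k/4)
c = -176/51 (c = -4 + 1/(1 + (1/2 + (1/4)*(9/7))) = -4 + 1/(1 + (1/2 + 9/28)) = -4 + 1/(1 + 23/28) = -4 + 1/(51/28) = -4 + 28/51 = -176/51 ≈ -3.4510)
c*(K(4, 0)*(-19)) = -880*(-19)/51 = -176/51*(-95) = 16720/51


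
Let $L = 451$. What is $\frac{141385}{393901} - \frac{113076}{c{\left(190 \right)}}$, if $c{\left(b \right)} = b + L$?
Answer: $- \frac{44450121691}{252490541} \approx -176.05$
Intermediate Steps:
$c{\left(b \right)} = 451 + b$ ($c{\left(b \right)} = b + 451 = 451 + b$)
$\frac{141385}{393901} - \frac{113076}{c{\left(190 \right)}} = \frac{141385}{393901} - \frac{113076}{451 + 190} = 141385 \cdot \frac{1}{393901} - \frac{113076}{641} = \frac{141385}{393901} - \frac{113076}{641} = - \frac{44450121691}{252490541}$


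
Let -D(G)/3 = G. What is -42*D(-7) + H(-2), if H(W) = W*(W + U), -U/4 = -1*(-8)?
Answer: -814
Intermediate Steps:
D(G) = -3*G
U = -32 (U = -(-4)*(-8) = -4*8 = -32)
H(W) = W*(-32 + W) (H(W) = W*(W - 32) = W*(-32 + W))
-42*D(-7) + H(-2) = -(-126)*(-7) - 2*(-32 - 2) = -42*21 - 2*(-34) = -882 + 68 = -814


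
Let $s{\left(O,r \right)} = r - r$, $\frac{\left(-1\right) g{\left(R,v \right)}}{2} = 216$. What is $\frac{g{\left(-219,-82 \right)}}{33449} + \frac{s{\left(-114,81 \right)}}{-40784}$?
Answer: $- \frac{432}{33449} \approx -0.012915$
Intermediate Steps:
$g{\left(R,v \right)} = -432$ ($g{\left(R,v \right)} = \left(-2\right) 216 = -432$)
$s{\left(O,r \right)} = 0$
$\frac{g{\left(-219,-82 \right)}}{33449} + \frac{s{\left(-114,81 \right)}}{-40784} = - \frac{432}{33449} + \frac{0}{-40784} = \left(-432\right) \frac{1}{33449} + 0 \left(- \frac{1}{40784}\right) = - \frac{432}{33449} + 0 = - \frac{432}{33449}$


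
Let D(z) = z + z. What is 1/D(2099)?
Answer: 1/4198 ≈ 0.00023821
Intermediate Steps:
D(z) = 2*z
1/D(2099) = 1/(2*2099) = 1/4198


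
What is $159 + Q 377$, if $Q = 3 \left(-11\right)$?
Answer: $-12282$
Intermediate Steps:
$Q = -33$
$159 + Q 377 = 159 - 12441 = -12282$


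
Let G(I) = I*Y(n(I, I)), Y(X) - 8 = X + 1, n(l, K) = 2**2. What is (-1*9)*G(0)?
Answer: 0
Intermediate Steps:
n(l, K) = 4
Y(X) = 9 + X (Y(X) = 8 + (X + 1) = 8 + (1 + X) = 9 + X)
G(I) = 13*I (G(I) = I*(9 + 4) = I*13 = 13*I)
(-1*9)*G(0) = (-1*9)*(13*0) = -9*0 = 0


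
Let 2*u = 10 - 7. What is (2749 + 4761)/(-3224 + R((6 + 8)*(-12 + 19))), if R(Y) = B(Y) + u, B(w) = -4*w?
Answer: -15020/7229 ≈ -2.0777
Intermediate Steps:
u = 3/2 (u = (10 - 7)/2 = (½)*3 = 3/2 ≈ 1.5000)
R(Y) = 3/2 - 4*Y (R(Y) = -4*Y + 3/2 = 3/2 - 4*Y)
(2749 + 4761)/(-3224 + R((6 + 8)*(-12 + 19))) = (2749 + 4761)/(-3224 + (3/2 - 4*(6 + 8)*(-12 + 19))) = 7510/(-3224 + (3/2 - 56*7)) = 7510/(-3224 + (3/2 - 4*98)) = 7510/(-3224 + (3/2 - 392)) = 7510/(-3224 - 781/2) = 7510/(-7229/2) = 7510*(-2/7229) = -15020/7229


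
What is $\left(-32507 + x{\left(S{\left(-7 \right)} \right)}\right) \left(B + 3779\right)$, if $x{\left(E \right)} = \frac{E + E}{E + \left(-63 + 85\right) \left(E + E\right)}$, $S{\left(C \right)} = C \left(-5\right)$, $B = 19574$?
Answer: $- \frac{34161071989}{45} \approx -7.5914 \cdot 10^{8}$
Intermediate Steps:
$S{\left(C \right)} = - 5 C$
$x{\left(E \right)} = \frac{2}{45}$ ($x{\left(E \right)} = \frac{2 E}{E + 22 \cdot 2 E} = \frac{2 E}{E + 44 E} = \frac{2 E}{45 E} = 2 E \frac{1}{45 E} = \frac{2}{45}$)
$\left(-32507 + x{\left(S{\left(-7 \right)} \right)}\right) \left(B + 3779\right) = \left(-32507 + \frac{2}{45}\right) \left(19574 + 3779\right) = \left(- \frac{1462813}{45}\right) 23353 = - \frac{34161071989}{45}$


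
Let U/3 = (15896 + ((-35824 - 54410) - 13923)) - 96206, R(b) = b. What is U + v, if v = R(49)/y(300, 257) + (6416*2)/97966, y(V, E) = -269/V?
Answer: -7292566202423/13176427 ≈ -5.5346e+5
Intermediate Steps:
U = -553401 (U = 3*((15896 + ((-35824 - 54410) - 13923)) - 96206) = 3*((15896 + (-90234 - 13923)) - 96206) = 3*((15896 - 104157) - 96206) = 3*(-88261 - 96206) = 3*(-184467) = -553401)
v = -718324196/13176427 (v = 49/((-269/300)) + (6416*2)/97966 = 49/((-269*1/300)) + 12832*(1/97966) = 49/(-269/300) + 6416/48983 = 49*(-300/269) + 6416/48983 = -14700/269 + 6416/48983 = -718324196/13176427 ≈ -54.516)
U + v = -553401 - 718324196/13176427 = -7292566202423/13176427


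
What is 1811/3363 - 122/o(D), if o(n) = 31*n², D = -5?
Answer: 993239/2606325 ≈ 0.38109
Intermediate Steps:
1811/3363 - 122/o(D) = 1811/3363 - 122/(31*(-5)²) = 1811*(1/3363) - 122/(31*25) = 1811/3363 - 122/775 = 993239/2606325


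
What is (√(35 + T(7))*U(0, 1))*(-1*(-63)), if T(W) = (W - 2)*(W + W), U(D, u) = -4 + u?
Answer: -189*√105 ≈ -1936.7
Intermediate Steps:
T(W) = 2*W*(-2 + W) (T(W) = (-2 + W)*(2*W) = 2*W*(-2 + W))
(√(35 + T(7))*U(0, 1))*(-1*(-63)) = (√(35 + 2*7*(-2 + 7))*(-4 + 1))*(-1*(-63)) = (√(35 + 2*7*5)*(-3))*63 = (√(35 + 70)*(-3))*63 = (√105*(-3))*63 = -3*√105*63 = -189*√105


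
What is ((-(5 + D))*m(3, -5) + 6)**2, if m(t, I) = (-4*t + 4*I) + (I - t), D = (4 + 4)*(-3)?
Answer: 568516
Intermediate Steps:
D = -24 (D = 8*(-3) = -24)
m(t, I) = -5*t + 5*I
((-(5 + D))*m(3, -5) + 6)**2 = ((-(5 - 24))*(-5*3 + 5*(-5)) + 6)**2 = ((-1*(-19))*(-15 - 25) + 6)**2 = (19*(-40) + 6)**2 = (-760 + 6)**2 = (-754)**2 = 568516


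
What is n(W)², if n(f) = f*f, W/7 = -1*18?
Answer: 252047376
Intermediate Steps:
W = -126 (W = 7*(-1*18) = 7*(-18) = -126)
n(f) = f²
n(W)² = ((-126)²)² = 15876² = 252047376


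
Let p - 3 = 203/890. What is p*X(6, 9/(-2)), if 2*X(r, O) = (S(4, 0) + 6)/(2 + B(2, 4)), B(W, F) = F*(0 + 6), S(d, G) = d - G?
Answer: 221/356 ≈ 0.62079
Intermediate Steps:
B(W, F) = 6*F (B(W, F) = F*6 = 6*F)
X(r, O) = 5/26 (X(r, O) = (((4 - 1*0) + 6)/(2 + 6*4))/2 = (((4 + 0) + 6)/(2 + 24))/2 = ((4 + 6)/26)/2 = (10*(1/26))/2 = (½)*(5/13) = 5/26)
p = 2873/890 (p = 3 + 203/890 = 2873/890 ≈ 3.2281)
p*X(6, 9/(-2)) = (2873/890)*(5/26) = 221/356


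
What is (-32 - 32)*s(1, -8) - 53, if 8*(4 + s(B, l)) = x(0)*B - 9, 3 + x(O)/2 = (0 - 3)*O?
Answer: 323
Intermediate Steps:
x(O) = -6 - 6*O (x(O) = -6 + 2*((0 - 3)*O) = -6 + 2*(-3*O) = -6 - 6*O)
s(B, l) = -41/8 - 3*B/4 (s(B, l) = -4 + ((-6 - 6*0)*B - 9)/8 = -4 + ((-6 + 0)*B - 9)/8 = -4 + (-6*B - 9)/8 = -4 + (-9 - 6*B)/8 = -4 + (-9/8 - 3*B/4) = -41/8 - 3*B/4)
(-32 - 32)*s(1, -8) - 53 = (-32 - 32)*(-41/8 - 3/4*1) - 53 = -64*(-41/8 - 3/4) - 53 = -64*(-47/8) - 53 = 376 - 53 = 323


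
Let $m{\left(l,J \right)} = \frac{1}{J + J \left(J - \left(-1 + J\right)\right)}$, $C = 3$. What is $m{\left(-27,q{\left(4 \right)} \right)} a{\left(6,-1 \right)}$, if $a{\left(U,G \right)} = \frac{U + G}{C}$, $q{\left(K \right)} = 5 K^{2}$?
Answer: $\frac{1}{96} \approx 0.010417$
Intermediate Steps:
$a{\left(U,G \right)} = \frac{G}{3} + \frac{U}{3}$ ($a{\left(U,G \right)} = \frac{U + G}{3} = \left(G + U\right) \frac{1}{3} = \frac{G}{3} + \frac{U}{3}$)
$m{\left(l,J \right)} = \frac{1}{2 J}$ ($m{\left(l,J \right)} = \frac{1}{J + J 1} = \frac{1}{J + J} = \frac{1}{2 J}$)
$m{\left(-27,q{\left(4 \right)} \right)} a{\left(6,-1 \right)} = \frac{1}{2 \cdot 5 \cdot 4^{2}} \left(\frac{1}{3} \left(-1\right) + \frac{1}{3} \cdot 6\right) = \frac{1}{2 \cdot 5 \cdot 16} \left(- \frac{1}{3} + 2\right) = \frac{1}{2 \cdot 80} \cdot \frac{5}{3} = \frac{1}{2} \cdot \frac{1}{80} \cdot \frac{5}{3} = \frac{1}{160} \cdot \frac{5}{3} = \frac{1}{96}$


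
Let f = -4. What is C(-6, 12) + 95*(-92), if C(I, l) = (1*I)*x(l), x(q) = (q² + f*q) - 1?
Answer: -9310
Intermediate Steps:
x(q) = -1 + q² - 4*q (x(q) = (q² - 4*q) - 1 = -1 + q² - 4*q)
C(I, l) = I*(-1 + l² - 4*l) (C(I, l) = (1*I)*(-1 + l² - 4*l) = I*(-1 + l² - 4*l))
C(-6, 12) + 95*(-92) = -6*(-1 + 12² - 4*12) + 95*(-92) = -6*(-1 + 144 - 48) - 8740 = -6*95 - 8740 = -570 - 8740 = -9310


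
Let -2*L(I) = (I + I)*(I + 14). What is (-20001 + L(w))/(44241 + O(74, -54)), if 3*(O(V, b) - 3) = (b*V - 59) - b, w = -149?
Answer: -120348/128731 ≈ -0.93488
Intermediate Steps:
O(V, b) = -50/3 - b/3 + V*b/3 (O(V, b) = 3 + ((b*V - 59) - b)/3 = 3 + ((V*b - 59) - b)/3 = 3 + ((-59 + V*b) - b)/3 = 3 + (-59 - b + V*b)/3 = 3 + (-59/3 - b/3 + V*b/3) = -50/3 - b/3 + V*b/3)
L(I) = -I*(14 + I) (L(I) = -(I + I)*(I + 14)/2 = -2*I*(14 + I)/2 = -I*(14 + I))
(-20001 + L(w))/(44241 + O(74, -54)) = (-20001 - 1*(-149)*(14 - 149))/(44241 + (-50/3 - ⅓*(-54) + (⅓)*74*(-54))) = (-20001 - 1*(-149)*(-135))/(44241 + (-50/3 + 18 - 1332)) = (-20001 - 20115)/(44241 - 3992/3) = -40116/128731/3 = -40116*3/128731 = -120348/128731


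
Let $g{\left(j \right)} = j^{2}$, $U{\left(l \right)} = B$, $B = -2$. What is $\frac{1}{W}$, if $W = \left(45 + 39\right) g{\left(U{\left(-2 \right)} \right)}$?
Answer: $\frac{1}{336} \approx 0.0029762$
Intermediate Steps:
$U{\left(l \right)} = -2$
$W = 336$ ($W = \left(45 + 39\right) \left(-2\right)^{2} = 84 \cdot 4 = 336$)
$\frac{1}{W} = \frac{1}{336}$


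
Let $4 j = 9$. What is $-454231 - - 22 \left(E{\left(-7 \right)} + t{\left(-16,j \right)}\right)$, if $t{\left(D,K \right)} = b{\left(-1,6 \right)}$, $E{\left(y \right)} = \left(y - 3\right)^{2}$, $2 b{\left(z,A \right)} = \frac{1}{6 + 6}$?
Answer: $- \frac{5424361}{12} \approx -4.5203 \cdot 10^{5}$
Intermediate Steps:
$b{\left(z,A \right)} = \frac{1}{24}$ ($b{\left(z,A \right)} = \frac{1}{2 \left(6 + 6\right)} = \frac{1}{2 \cdot 12} = \frac{1}{2} \cdot \frac{1}{12} = \frac{1}{24}$)
$E{\left(y \right)} = \left(-3 + y\right)^{2}$
$j = \frac{9}{4}$ ($j = \frac{1}{4} \cdot 9 = \frac{9}{4} \approx 2.25$)
$t{\left(D,K \right)} = \frac{1}{24}$
$-454231 - - 22 \left(E{\left(-7 \right)} + t{\left(-16,j \right)}\right) = -454231 - - 22 \left(\left(-3 - 7\right)^{2} + \frac{1}{24}\right) = -454231 - - 22 \left(\left(-10\right)^{2} + \frac{1}{24}\right) = -454231 - - 22 \left(100 + \frac{1}{24}\right) = -454231 - \left(-22\right) \frac{2401}{24} = -454231 - - \frac{26411}{12} = -454231 + \frac{26411}{12} = - \frac{5424361}{12}$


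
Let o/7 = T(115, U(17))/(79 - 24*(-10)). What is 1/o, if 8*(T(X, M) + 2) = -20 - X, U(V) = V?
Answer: -2552/1057 ≈ -2.4144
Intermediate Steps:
T(X, M) = -9/2 - X/8 (T(X, M) = -2 + (-20 - X)/8 = -2 + (-5/2 - X/8) = -9/2 - X/8)
o = -1057/2552 (o = 7*((-9/2 - ⅛*115)/(79 - 24*(-10))) = 7*((-9/2 - 115/8)/(79 + 240)) = 7*(-151/8/319) = 7*(-151/8*1/319) = 7*(-151/2552) = -1057/2552 ≈ -0.41419)
1/o = 1/(-1057/2552) = -2552/1057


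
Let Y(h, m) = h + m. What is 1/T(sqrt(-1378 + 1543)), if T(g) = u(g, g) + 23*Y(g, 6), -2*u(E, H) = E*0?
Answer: -2/989 + sqrt(165)/2967 ≈ 0.0023071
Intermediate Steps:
u(E, H) = 0 (u(E, H) = -E*0/2 = -1/2*0 = 0)
T(g) = 138 + 23*g (T(g) = 0 + 23*(g + 6) = 0 + 23*(6 + g) = 0 + (138 + 23*g) = 138 + 23*g)
1/T(sqrt(-1378 + 1543)) = 1/(138 + 23*sqrt(-1378 + 1543)) = 1/(138 + 23*sqrt(165))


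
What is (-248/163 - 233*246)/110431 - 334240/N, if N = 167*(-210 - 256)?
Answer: 2644653617658/700407844483 ≈ 3.7759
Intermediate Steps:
N = -77822 (N = 167*(-466) = -77822)
(-248/163 - 233*246)/110431 - 334240/N = (-248/163 - 233*246)/110431 - 334240/(-77822) = (-248*1/163 - 57318)*(1/110431) - 334240*(-1/77822) = (-248/163 - 57318)*(1/110431) + 167120/38911 = -9343082/163*1/110431 + 167120/38911 = -9343082/18000253 + 167120/38911 = 2644653617658/700407844483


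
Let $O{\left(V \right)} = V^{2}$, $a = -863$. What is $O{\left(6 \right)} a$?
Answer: $-31068$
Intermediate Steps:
$O{\left(6 \right)} a = 6^{2} \left(-863\right) = 36 \left(-863\right) = -31068$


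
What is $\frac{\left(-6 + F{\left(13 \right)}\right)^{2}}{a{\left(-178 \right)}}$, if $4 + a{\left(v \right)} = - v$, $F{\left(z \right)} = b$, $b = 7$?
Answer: $\frac{1}{174} \approx 0.0057471$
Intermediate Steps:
$F{\left(z \right)} = 7$
$a{\left(v \right)} = -4 - v$
$\frac{\left(-6 + F{\left(13 \right)}\right)^{2}}{a{\left(-178 \right)}} = \frac{\left(-6 + 7\right)^{2}}{-4 - -178} = \frac{1^{2}}{-4 + 178} = 1 \cdot \frac{1}{174} = \frac{1}{174}$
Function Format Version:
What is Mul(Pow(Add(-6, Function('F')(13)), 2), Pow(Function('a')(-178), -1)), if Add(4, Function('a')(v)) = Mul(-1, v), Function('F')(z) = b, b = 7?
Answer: Rational(1, 174) ≈ 0.0057471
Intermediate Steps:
Function('F')(z) = 7
Function('a')(v) = Add(-4, Mul(-1, v))
Mul(Pow(Add(-6, Function('F')(13)), 2), Pow(Function('a')(-178), -1)) = Mul(Pow(Add(-6, 7), 2), Pow(Add(-4, Mul(-1, -178)), -1)) = Mul(Pow(1, 2), Pow(Add(-4, 178), -1)) = Mul(1, Pow(174, -1)) = Mul(1, Rational(1, 174)) = Rational(1, 174)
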